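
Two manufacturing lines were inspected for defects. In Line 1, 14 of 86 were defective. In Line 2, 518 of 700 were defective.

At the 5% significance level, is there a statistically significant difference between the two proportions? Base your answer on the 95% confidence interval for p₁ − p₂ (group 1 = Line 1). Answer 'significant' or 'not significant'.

significant

First, p̂₁ = 14/86 = 0.1628; p̂₂ = 518/700 = 0.7400.
The two standard errors are √(0.1628×0.8372/86) = 0.03981 and √(0.7400×0.2600/700) = 0.01658.
Because the samples are independent, SE_diff = √(0.03981² + 0.01658²) = 0.04312.
Using z* = 1.960 for 95%, ME = 1.960 × 0.04312 = 0.08452.
p̂₁ − p̂₂ = -0.5772; interval -0.5772 ± 0.08452 gives (-0.66172, -0.49268).
The interval (-0.66172, -0.49268) does not contain 0, so the difference is significant.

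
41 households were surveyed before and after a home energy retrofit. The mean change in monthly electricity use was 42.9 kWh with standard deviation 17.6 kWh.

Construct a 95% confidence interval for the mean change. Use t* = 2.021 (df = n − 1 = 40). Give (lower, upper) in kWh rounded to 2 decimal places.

Paired design: SE = s_d/√n = 17.6/√41 = 2.7487.
t* = 2.021; margin of error = 2.021 × 2.7487 = 5.5551.
42.9 ± 5.5551 → (37.34, 48.46).

(37.34, 48.46)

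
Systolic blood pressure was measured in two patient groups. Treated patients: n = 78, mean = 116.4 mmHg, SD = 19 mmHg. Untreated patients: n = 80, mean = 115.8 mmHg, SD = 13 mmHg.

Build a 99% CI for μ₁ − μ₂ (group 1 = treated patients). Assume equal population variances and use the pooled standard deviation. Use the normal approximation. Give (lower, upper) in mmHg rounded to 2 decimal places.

(-6.06, 7.26)

Pooled variance s_p² = [77·19² + 79·13²] / (78+80−2) = 263.7692, so s_p = 16.2410.
SE_diff = s_p·√(1/n₁ + 1/n₂) = 16.2410·√(1/78 + 1/80) = 2.5843.
z* = 2.576; margin = 2.576 × 2.5843 = 6.6572.
Difference = 116.4 − 115.8 = 0.6000.
0.6000 ± 6.6572 → (-6.06, 7.26).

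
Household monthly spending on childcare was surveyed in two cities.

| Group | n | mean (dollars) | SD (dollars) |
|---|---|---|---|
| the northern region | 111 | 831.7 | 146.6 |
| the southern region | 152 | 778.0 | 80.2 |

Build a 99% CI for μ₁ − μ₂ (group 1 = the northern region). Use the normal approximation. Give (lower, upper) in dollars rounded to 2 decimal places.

Per-group SEs: s₁/√n₁ = 146.6/√111 = 13.9147, s₂/√n₂ = 80.2/√152 = 6.5051.
Unpooled SE of the difference: √(193.61887609 + 42.31632601) = 15.3602.
Margin of error = z* · SE = 2.576 × 15.3602 = 39.5679.
x̄₁ − x̄₂ = 831.7 − 778.0 = 53.7000.
CI: 53.7000 ± 39.5679 = (14.13, 93.27).

(14.13, 93.27)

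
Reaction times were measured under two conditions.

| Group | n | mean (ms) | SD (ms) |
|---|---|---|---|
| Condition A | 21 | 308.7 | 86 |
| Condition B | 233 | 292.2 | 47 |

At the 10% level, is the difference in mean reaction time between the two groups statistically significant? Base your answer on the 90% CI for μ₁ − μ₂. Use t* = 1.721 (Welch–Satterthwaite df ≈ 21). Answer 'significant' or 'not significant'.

Per-group SEs: s₁/√n₁ = 86/√21 = 18.7667, s₂/√n₂ = 47/√233 = 3.0791.
Unpooled SE of the difference: √(352.18902889 + 9.48085681) = 19.0176.
Margin of error = t* · SE = 1.721 × 19.0176 = 32.7293.
x̄₁ − x̄₂ = 308.7 − 292.2 = 16.5000.
CI: 16.5000 ± 32.7293 = (-16.2293, 49.2293).
The interval (-16.2293, 49.2293) contains 0, so the difference is not significant.

not significant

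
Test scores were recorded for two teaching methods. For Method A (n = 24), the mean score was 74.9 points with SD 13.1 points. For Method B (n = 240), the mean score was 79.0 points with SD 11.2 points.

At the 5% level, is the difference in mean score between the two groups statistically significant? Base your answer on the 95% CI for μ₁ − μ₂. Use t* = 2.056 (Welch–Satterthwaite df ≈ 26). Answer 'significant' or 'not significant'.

Standard errors of each mean: 13.1/√24 = 2.6740 and 11.2/√240 = 0.7230.
SE(x̄₁ − x̄₂) = √(2.6740² + 0.7230²) = 2.7700 for independent samples with unequal variances.
With t* = 2.056, the margin is 2.056 × 2.7700 = 5.6951.
x̄₁ − x̄₂ = 74.9 − 79.0 = -4.1000; the interval is -4.1000 ± 5.6951 = (-9.7951, 1.5951).
The interval (-9.7951, 1.5951) contains 0, so the difference is not significant.

not significant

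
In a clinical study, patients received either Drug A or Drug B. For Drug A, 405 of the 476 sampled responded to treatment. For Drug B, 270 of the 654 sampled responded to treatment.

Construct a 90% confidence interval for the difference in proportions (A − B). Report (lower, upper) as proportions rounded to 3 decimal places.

Sample proportions: 405/476 = 0.8508, 270/654 = 0.4128.
Each SE is √(p̂(1−p̂)/n): √(0.8508·0.1492/476) = 0.01633 and √(0.4128·0.5872/654) = 0.01925.
SE(p̂₁ − p̂₂) = √(SE₁² + SE₂²) = √(0.0002666689 + 0.0003705625) = 0.02524, since the two samples are independent.
At 90% confidence z* = 1.645; margin = 1.645 × 0.02524 = 0.04152.
The difference is 0.8508 − 0.4128 = 0.4380, so the interval is 0.4380 ± 0.04152 = (0.396, 0.480).

(0.396, 0.480)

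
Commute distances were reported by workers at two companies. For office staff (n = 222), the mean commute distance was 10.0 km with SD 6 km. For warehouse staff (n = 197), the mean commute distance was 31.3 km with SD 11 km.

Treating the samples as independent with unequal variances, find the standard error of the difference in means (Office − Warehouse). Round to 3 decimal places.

SE₁ = s₁/√n₁ = 6/√222 = 0.4027; SE₂ = 11/√197 = 0.7837.
Independent samples, unequal variances: SE_diff = √(SE₁² + SE₂²) = √(0.16216729 + 0.61418569) = 0.8811.

0.881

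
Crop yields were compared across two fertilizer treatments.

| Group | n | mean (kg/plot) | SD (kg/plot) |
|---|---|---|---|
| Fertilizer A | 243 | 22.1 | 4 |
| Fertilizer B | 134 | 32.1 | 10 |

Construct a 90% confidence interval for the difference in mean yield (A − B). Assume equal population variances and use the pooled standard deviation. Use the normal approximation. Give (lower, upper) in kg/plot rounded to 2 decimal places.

(-11.20, -8.80)

s_p = √[((n₁−1)s₁² + (n₂−1)s₂²)/(n₁+n₂−2)] = √[(242·4² + 133·10²)/375] = 6.7670.
SE = 6.7670·√(1/243 + 1/134) = 0.7281.
With z* = 1.645, margin = 1.645 × 0.7281 = 1.1977.
x̄₁ − x̄₂ = 22.1 − 32.1 = -10.0000; interval -10.0000 ± 1.1977 = (-11.20, -8.80).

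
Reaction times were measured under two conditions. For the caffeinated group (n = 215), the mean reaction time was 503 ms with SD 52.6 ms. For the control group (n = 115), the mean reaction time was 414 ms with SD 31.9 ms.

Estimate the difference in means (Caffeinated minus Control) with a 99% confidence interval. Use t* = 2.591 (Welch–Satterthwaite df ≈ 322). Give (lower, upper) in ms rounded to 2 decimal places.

(76.93, 101.07)

Per-group SEs: s₁/√n₁ = 52.6/√215 = 3.5873, s₂/√n₂ = 31.9/√115 = 2.9747.
Unpooled SE of the difference: √(12.86872129 + 8.84884009) = 4.6602.
Margin of error = t* · SE = 2.591 × 4.6602 = 12.0746.
x̄₁ − x̄₂ = 503 − 414 = 89.0000.
CI: 89.0000 ± 12.0746 = (76.93, 101.07).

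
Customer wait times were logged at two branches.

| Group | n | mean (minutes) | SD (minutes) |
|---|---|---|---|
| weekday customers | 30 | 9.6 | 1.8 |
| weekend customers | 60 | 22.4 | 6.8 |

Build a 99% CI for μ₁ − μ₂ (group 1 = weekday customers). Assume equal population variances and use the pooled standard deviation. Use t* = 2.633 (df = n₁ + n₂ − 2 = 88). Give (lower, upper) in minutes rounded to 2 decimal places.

Pooled variance s_p² = [29·1.8² + 59·6.8²] / (30+60−2) = 32.0695, so s_p = 5.6630.
SE_diff = s_p·√(1/n₁ + 1/n₂) = 5.6630·√(1/30 + 1/60) = 1.2663.
t* = 2.633; margin = 2.633 × 1.2663 = 3.3342.
Difference = 9.6 − 22.4 = -12.8000.
-12.8000 ± 3.3342 → (-16.13, -9.47).

(-16.13, -9.47)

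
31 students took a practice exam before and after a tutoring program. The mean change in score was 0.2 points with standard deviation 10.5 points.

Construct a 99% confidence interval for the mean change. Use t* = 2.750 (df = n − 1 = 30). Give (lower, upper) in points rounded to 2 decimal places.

This is a matched-pairs design, so SE = s_d/√n = 10.5/√31 = 1.8859.
Margin = 2.750 × 1.8859 = 5.1862; the interval is 0.2 ± 5.1862 = (-4.99, 5.39).

(-4.99, 5.39)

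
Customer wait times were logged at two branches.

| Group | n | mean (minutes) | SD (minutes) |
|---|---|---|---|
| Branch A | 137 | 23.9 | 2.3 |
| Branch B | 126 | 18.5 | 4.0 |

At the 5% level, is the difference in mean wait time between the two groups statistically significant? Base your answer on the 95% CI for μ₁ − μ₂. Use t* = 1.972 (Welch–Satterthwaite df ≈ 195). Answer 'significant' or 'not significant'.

Per-group SEs: s₁/√n₁ = 2.3/√137 = 0.1965, s₂/√n₂ = 4.0/√126 = 0.3563.
Unpooled SE of the difference: √(0.03861225 + 0.12694969) = 0.4069.
Margin of error = t* · SE = 1.972 × 0.4069 = 0.8024.
x̄₁ − x̄₂ = 23.9 − 18.5 = 5.4000.
CI: 5.4000 ± 0.8024 = (4.5976, 6.2024).
The interval (4.5976, 6.2024) does not contain 0, so the difference is significant.

significant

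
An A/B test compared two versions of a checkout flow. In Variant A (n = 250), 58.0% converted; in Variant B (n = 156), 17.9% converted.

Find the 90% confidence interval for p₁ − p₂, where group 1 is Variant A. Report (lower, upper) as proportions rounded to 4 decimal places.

(0.3290, 0.4730)

Each SE is √(p̂(1−p̂)/n): √(0.5800·0.4200/250) = 0.03122 and √(0.1790·0.8210/156) = 0.03069.
SE(p̂₁ − p̂₂) = √(SE₁² + SE₂²) = √(0.0009746884 + 0.0009418761) = 0.04378, since the two samples are independent.
At 90% confidence z* = 1.645; margin = 1.645 × 0.04378 = 0.07202.
The difference is 0.5800 − 0.1790 = 0.4010, so the interval is 0.4010 ± 0.07202 = (0.3290, 0.4730).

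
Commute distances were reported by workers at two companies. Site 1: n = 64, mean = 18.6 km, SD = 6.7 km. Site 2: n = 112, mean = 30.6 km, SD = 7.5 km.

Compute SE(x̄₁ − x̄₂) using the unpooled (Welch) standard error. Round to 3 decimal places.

1.097

Standard errors of each mean: 6.7/√64 = 0.8375 and 7.5/√112 = 0.7087.
SE(x̄₁ − x̄₂) = √(0.8375² + 0.7087²) = 1.0971 for independent samples with unequal variances.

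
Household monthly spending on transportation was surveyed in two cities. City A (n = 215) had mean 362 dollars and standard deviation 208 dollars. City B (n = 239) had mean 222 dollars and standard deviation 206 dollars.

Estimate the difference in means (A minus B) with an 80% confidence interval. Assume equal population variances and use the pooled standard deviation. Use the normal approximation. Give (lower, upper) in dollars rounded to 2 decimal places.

(115.06, 164.94)

s_p = √[((n₁−1)s₁² + (n₂−1)s₂²)/(n₁+n₂−2)] = √[(214·208² + 238·206²)/452] = 206.9493.
SE = 206.9493·√(1/215 + 1/239) = 19.4524.
With z* = 1.282, margin = 1.282 × 19.4524 = 24.9380.
x̄₁ − x̄₂ = 362 − 222 = 140.0000; interval 140.0000 ± 24.9380 = (115.06, 164.94).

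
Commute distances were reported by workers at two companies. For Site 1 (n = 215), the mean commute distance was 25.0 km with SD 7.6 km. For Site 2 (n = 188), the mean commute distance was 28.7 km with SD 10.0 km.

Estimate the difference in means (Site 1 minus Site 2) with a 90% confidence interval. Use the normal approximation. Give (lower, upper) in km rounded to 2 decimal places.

(-5.17, -2.23)

Standard errors of each mean: 7.6/√215 = 0.5183 and 10.0/√188 = 0.7293.
SE(x̄₁ − x̄₂) = √(0.5183² + 0.7293²) = 0.8947 for independent samples with unequal variances.
With z* = 1.645, the margin is 1.645 × 0.8947 = 1.4718.
x̄₁ − x̄₂ = 25.0 − 28.7 = -3.7000; the interval is -3.7000 ± 1.4718 = (-5.17, -2.23).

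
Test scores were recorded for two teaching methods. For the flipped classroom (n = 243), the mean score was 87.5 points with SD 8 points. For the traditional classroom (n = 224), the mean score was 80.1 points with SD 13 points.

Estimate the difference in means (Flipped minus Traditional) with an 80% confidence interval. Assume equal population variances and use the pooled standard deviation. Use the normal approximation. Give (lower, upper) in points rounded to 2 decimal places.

(6.13, 8.67)

s_p = √[((n₁−1)s₁² + (n₂−1)s₂²)/(n₁+n₂−2)] = √[(242·8² + 223·13²)/465] = 10.6937.
SE = 10.6937·√(1/243 + 1/224) = 0.9905.
With z* = 1.282, margin = 1.282 × 0.9905 = 1.2698.
x̄₁ − x̄₂ = 87.5 − 80.1 = 7.4000; interval 7.4000 ± 1.2698 = (6.13, 8.67).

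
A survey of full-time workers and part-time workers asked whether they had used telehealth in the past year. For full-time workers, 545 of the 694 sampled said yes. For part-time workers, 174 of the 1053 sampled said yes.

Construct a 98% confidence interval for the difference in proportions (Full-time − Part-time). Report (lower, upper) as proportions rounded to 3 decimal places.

Sample proportions: 545/694 = 0.7853, 174/1053 = 0.1652.
Each SE is √(p̂(1−p̂)/n): √(0.7853·0.2147/694) = 0.01559 and √(0.1652·0.8348/1053) = 0.01144.
SE(p̂₁ − p̂₂) = √(SE₁² + SE₂²) = √(0.0002430481 + 0.0001308736) = 0.01934, since the two samples are independent.
At 98% confidence z* = 2.326; margin = 2.326 × 0.01934 = 0.04498.
The difference is 0.7853 − 0.1652 = 0.6201, so the interval is 0.6201 ± 0.04498 = (0.575, 0.665).

(0.575, 0.665)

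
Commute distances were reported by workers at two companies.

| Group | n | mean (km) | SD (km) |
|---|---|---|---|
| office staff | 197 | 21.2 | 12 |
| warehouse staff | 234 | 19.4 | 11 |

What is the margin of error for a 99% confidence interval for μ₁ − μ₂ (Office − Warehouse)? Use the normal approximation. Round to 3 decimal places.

2.878

Per-group SEs: s₁/√n₁ = 12/√197 = 0.8550, s₂/√n₂ = 11/√234 = 0.7191.
Unpooled SE of the difference: √(0.731025 + 0.51710481) = 1.1172.
Margin of error = z* · SE = 2.576 × 1.1172 = 2.8779.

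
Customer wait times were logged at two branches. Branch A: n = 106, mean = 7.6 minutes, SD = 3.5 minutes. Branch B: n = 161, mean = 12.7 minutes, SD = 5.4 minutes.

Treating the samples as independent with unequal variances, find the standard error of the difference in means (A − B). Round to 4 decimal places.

Per-group SEs: s₁/√n₁ = 3.5/√106 = 0.3400, s₂/√n₂ = 5.4/√161 = 0.4256.
Unpooled SE of the difference: √(0.1156 + 0.18113536) = 0.5447.

0.5447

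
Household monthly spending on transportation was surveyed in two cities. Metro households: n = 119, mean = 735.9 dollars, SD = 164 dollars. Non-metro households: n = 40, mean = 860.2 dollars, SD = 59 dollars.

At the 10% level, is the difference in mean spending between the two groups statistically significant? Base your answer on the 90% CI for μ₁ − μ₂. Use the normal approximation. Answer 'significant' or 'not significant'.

significant

Per-group SEs: s₁/√n₁ = 164/√119 = 15.0339, s₂/√n₂ = 59/√40 = 9.3287.
Unpooled SE of the difference: √(226.01814921 + 87.02464369) = 17.6930.
Margin of error = z* · SE = 1.645 × 17.6930 = 29.1050.
x̄₁ − x̄₂ = 735.9 − 860.2 = -124.3000.
CI: -124.3000 ± 29.1050 = (-153.4050, -95.1950).
The interval (-153.4050, -95.1950) does not contain 0, so the difference is significant.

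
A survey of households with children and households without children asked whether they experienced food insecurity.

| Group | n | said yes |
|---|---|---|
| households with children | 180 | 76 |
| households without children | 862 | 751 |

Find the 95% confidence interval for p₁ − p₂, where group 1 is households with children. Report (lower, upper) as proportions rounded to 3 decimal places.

p̂₁ = 76/180 = 0.4222 and p̂₂ = 751/862 = 0.8712.
SE₁ = √(p̂₁(1−p̂₁)/n₁) = √(0.4222·0.5778/180) = 0.03681; SE₂ = √(0.8712·0.1288/862) = 0.01141.
Independent samples: SE of the difference = √(SE₁² + SE₂²) = √(0.0013549761 + 0.0001301881) = 0.03854.
z* for 95% confidence is 1.960, so the margin of error is 1.960 × 0.03854 = 0.07554.
Point estimate p̂₁ − p̂₂ = 0.4222 − 0.8712 = -0.4490.
-0.4490 ± 0.07554 → (-0.525, -0.373).

(-0.525, -0.373)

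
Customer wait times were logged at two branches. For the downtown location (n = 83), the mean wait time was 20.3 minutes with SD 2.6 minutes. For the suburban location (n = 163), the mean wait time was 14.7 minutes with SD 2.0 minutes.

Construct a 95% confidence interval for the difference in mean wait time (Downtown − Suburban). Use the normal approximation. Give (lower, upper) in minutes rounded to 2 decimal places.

(4.96, 6.24)

Standard errors of each mean: 2.6/√83 = 0.2854 and 2.0/√163 = 0.1567.
SE(x̄₁ − x̄₂) = √(0.2854² + 0.1567²) = 0.3256 for independent samples with unequal variances.
With z* = 1.960, the margin is 1.960 × 0.3256 = 0.6382.
x̄₁ − x̄₂ = 20.3 − 14.7 = 5.6000; the interval is 5.6000 ± 0.6382 = (4.96, 6.24).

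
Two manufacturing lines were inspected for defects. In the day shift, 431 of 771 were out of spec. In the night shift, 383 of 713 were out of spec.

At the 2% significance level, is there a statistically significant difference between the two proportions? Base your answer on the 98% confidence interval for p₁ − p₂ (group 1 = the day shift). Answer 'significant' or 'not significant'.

First, p̂₁ = 431/771 = 0.5590; p̂₂ = 383/713 = 0.5372.
The two standard errors are √(0.5590×0.4410/771) = 0.01788 and √(0.5372×0.4628/713) = 0.01867.
Because the samples are independent, SE_diff = √(0.01788² + 0.01867²) = 0.02585.
Using z* = 2.326 for 98%, ME = 2.326 × 0.02585 = 0.06013.
p̂₁ − p̂₂ = 0.0218; interval 0.0218 ± 0.06013 gives (-0.03833, 0.08193).
The interval (-0.03833, 0.08193) contains 0, so the difference is not significant.

not significant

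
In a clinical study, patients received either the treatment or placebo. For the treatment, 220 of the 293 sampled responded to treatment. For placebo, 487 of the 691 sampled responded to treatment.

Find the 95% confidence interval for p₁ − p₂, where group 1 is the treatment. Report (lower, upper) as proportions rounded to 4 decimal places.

p̂₁ = 220/293 = 0.7509 and p̂₂ = 487/691 = 0.7048.
SE₁ = √(p̂₁(1−p̂₁)/n₁) = √(0.7509·0.2491/293) = 0.02527; SE₂ = √(0.7048·0.2952/691) = 0.01735.
Independent samples: SE of the difference = √(SE₁² + SE₂²) = √(0.0006385729 + 0.0003010225) = 0.03065.
z* for 95% confidence is 1.960, so the margin of error is 1.960 × 0.03065 = 0.06007.
Point estimate p̂₁ − p̂₂ = 0.7509 − 0.7048 = 0.0461.
0.0461 ± 0.06007 → (-0.0140, 0.1062).

(-0.0140, 0.1062)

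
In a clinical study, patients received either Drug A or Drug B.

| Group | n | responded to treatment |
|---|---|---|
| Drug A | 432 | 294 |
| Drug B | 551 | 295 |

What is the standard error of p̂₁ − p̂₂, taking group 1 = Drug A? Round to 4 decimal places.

0.0309

First, p̂₁ = 294/432 = 0.6806; p̂₂ = 295/551 = 0.5354.
The two standard errors are √(0.6806×0.3194/432) = 0.02243 and √(0.5354×0.4646/551) = 0.02125.
Because the samples are independent, SE_diff = √(0.02243² + 0.02125²) = 0.03090.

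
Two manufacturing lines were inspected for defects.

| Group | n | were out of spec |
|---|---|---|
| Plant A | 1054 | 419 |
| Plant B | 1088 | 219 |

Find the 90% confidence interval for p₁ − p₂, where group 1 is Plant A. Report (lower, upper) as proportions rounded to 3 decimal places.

(0.164, 0.228)

p̂₁ = 419/1054 = 0.3975 and p̂₂ = 219/1088 = 0.2013.
SE₁ = √(p̂₁(1−p̂₁)/n₁) = √(0.3975·0.6025/1054) = 0.01507; SE₂ = √(0.2013·0.7987/1088) = 0.01216.
Independent samples: SE of the difference = √(SE₁² + SE₂²) = √(0.0002271049 + 0.0001478656) = 0.01936.
z* for 90% confidence is 1.645, so the margin of error is 1.645 × 0.01936 = 0.03185.
Point estimate p̂₁ − p̂₂ = 0.3975 − 0.2013 = 0.1962.
0.1962 ± 0.03185 → (0.164, 0.228).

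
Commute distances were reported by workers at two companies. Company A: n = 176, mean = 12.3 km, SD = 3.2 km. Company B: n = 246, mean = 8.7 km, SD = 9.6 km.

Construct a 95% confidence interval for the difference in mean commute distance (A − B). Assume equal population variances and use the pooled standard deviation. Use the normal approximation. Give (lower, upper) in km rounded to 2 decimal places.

s_p = √[((n₁−1)s₁² + (n₂−1)s₂²)/(n₁+n₂−2)] = √[(175·3.2² + 245·9.6²)/420] = 7.6175.
SE = 7.6175·√(1/176 + 1/246) = 0.7520.
With z* = 1.960, margin = 1.960 × 0.7520 = 1.4739.
x̄₁ − x̄₂ = 12.3 − 8.7 = 3.6000; interval 3.6000 ± 1.4739 = (2.13, 5.07).

(2.13, 5.07)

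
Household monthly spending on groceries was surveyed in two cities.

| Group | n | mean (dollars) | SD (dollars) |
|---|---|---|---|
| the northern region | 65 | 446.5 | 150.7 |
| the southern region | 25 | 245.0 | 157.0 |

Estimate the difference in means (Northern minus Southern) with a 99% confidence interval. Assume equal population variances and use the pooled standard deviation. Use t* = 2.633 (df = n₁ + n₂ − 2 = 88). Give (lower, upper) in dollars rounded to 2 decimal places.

s_p = √[((n₁−1)s₁² + (n₂−1)s₂²)/(n₁+n₂−2)] = √[(64·150.7² + 24·157.0²)/88] = 152.4440.
SE = 152.4440·√(1/65 + 1/25) = 35.8761.
With t* = 2.633, margin = 2.633 × 35.8761 = 94.4618.
x̄₁ − x̄₂ = 446.5 − 245.0 = 201.5000; interval 201.5000 ± 94.4618 = (107.04, 295.96).

(107.04, 295.96)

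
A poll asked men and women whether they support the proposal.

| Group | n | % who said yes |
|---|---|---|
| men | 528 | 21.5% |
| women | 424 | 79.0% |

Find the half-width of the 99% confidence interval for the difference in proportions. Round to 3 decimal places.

SE₁ = √(p̂₁(1−p̂₁)/n₁) = √(0.2150·0.7850/528) = 0.01788; SE₂ = √(0.7900·0.2100/424) = 0.01978.
Independent samples: SE of the difference = √(SE₁² + SE₂²) = √(0.0003196944 + 0.0003912484) = 0.02666.
z* for 99% confidence is 2.576, so the margin of error is 2.576 × 0.02666 = 0.06868.

0.069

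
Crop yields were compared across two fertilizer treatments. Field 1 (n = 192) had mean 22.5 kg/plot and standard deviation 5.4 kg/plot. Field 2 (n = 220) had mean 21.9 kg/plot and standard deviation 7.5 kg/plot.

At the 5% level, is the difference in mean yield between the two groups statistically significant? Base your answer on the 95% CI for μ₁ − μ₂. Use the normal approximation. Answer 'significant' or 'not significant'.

not significant

Per-group SEs: s₁/√n₁ = 5.4/√192 = 0.3897, s₂/√n₂ = 7.5/√220 = 0.5056.
Unpooled SE of the difference: √(0.15186609 + 0.25563136) = 0.6384.
Margin of error = z* · SE = 1.960 × 0.6384 = 1.2513.
x̄₁ − x̄₂ = 22.5 − 21.9 = 0.6000.
CI: 0.6000 ± 1.2513 = (-0.6513, 1.8513).
The interval (-0.6513, 1.8513) contains 0, so the difference is not significant.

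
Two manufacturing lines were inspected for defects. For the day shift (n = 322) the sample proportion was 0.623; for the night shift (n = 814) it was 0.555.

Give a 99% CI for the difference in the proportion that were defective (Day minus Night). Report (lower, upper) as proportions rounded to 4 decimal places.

(-0.0148, 0.1508)

Each SE is √(p̂(1−p̂)/n): √(0.6230·0.3770/322) = 0.02701 and √(0.5550·0.4450/814) = 0.01742.
SE(p̂₁ − p̂₂) = √(SE₁² + SE₂²) = √(0.0007295401 + 0.0003034564) = 0.03214, since the two samples are independent.
At 99% confidence z* = 2.576; margin = 2.576 × 0.03214 = 0.08279.
The difference is 0.6230 − 0.5550 = 0.0680, so the interval is 0.0680 ± 0.08279 = (-0.0148, 0.1508).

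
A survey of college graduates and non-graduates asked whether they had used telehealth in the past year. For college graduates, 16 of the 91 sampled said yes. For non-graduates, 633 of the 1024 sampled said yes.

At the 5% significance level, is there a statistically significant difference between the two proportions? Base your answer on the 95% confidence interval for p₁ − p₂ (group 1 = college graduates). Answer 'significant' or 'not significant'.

p̂₁ = 16/91 = 0.1758 and p̂₂ = 633/1024 = 0.6182.
SE₁ = √(p̂₁(1−p̂₁)/n₁) = √(0.1758·0.8242/91) = 0.03990; SE₂ = √(0.6182·0.3818/1024) = 0.01518.
Independent samples: SE of the difference = √(SE₁² + SE₂²) = √(0.00159201 + 0.0002304324) = 0.04269.
z* for 95% confidence is 1.960, so the margin of error is 1.960 × 0.04269 = 0.08367.
Point estimate p̂₁ − p̂₂ = 0.1758 − 0.6182 = -0.4424.
-0.4424 ± 0.08367 → (-0.52607, -0.35873).
The interval (-0.52607, -0.35873) does not contain 0, so the difference is significant.

significant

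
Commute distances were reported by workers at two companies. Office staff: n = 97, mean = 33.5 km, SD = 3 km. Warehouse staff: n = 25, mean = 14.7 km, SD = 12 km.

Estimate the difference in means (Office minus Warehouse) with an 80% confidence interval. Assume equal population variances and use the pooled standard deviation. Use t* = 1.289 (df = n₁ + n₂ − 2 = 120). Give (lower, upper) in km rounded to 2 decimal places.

s_p = √[((n₁−1)s₁² + (n₂−1)s₂²)/(n₁+n₂−2)] = √[(96·3² + 24·12²)/120] = 6.0000.
SE = 6.0000·√(1/97 + 1/25) = 1.3458.
With t* = 1.289, margin = 1.289 × 1.3458 = 1.7347.
x̄₁ − x̄₂ = 33.5 − 14.7 = 18.8000; interval 18.8000 ± 1.7347 = (17.07, 20.53).

(17.07, 20.53)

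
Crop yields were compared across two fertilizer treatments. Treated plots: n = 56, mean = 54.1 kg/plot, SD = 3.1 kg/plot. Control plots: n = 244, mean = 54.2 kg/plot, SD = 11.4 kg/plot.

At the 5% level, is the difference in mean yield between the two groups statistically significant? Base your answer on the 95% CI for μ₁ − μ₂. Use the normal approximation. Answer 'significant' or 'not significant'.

Standard errors of each mean: 3.1/√56 = 0.4143 and 11.4/√244 = 0.7298.
SE(x̄₁ − x̄₂) = √(0.4143² + 0.7298²) = 0.8392 for independent samples with unequal variances.
With z* = 1.960, the margin is 1.960 × 0.8392 = 1.6448.
x̄₁ − x̄₂ = 54.1 − 54.2 = -0.1000; the interval is -0.1000 ± 1.6448 = (-1.7448, 1.5448).
The interval (-1.7448, 1.5448) contains 0, so the difference is not significant.

not significant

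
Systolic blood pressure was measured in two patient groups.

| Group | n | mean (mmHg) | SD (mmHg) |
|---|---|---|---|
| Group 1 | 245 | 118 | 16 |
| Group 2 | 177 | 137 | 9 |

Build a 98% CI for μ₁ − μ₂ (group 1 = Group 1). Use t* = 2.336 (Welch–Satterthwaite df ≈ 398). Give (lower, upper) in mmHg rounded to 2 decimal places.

Standard errors of each mean: 16/√245 = 1.0222 and 9/√177 = 0.6765.
SE(x̄₁ − x̄₂) = √(1.0222² + 0.6765²) = 1.2258 for independent samples with unequal variances.
With t* = 2.336, the margin is 2.336 × 1.2258 = 2.8635.
x̄₁ − x̄₂ = 118 − 137 = -19.0000; the interval is -19.0000 ± 2.8635 = (-21.86, -16.14).

(-21.86, -16.14)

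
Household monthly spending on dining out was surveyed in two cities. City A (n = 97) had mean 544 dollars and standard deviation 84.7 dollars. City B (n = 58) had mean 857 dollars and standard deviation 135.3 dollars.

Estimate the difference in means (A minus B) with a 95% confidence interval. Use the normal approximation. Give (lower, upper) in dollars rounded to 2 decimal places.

Standard errors of each mean: 84.7/√97 = 8.6000 and 135.3/√58 = 17.7658.
SE(x̄₁ − x̄₂) = √(8.6000² + 17.7658²) = 19.7379 for independent samples with unequal variances.
With z* = 1.960, the margin is 1.960 × 19.7379 = 38.6863.
x̄₁ − x̄₂ = 544 − 857 = -313.0000; the interval is -313.0000 ± 38.6863 = (-351.69, -274.31).

(-351.69, -274.31)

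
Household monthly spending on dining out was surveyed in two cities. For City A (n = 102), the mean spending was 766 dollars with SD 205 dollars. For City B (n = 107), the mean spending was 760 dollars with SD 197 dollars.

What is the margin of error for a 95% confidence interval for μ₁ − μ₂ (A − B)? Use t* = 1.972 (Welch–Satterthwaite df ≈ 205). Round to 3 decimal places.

Standard errors of each mean: 205/√102 = 20.2980 and 197/√107 = 19.0447.
SE(x̄₁ − x̄₂) = √(20.2980² + 19.0447²) = 27.8336 for independent samples with unequal variances.
With t* = 1.972, the margin is 1.972 × 27.8336 = 54.8879.

54.888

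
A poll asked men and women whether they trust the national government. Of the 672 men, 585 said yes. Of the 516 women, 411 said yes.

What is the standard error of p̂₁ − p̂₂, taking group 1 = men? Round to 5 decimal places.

First, p̂₁ = 585/672 = 0.8705; p̂₂ = 411/516 = 0.7965.
The two standard errors are √(0.8705×0.1295/672) = 0.01295 and √(0.7965×0.2035/516) = 0.01772.
Because the samples are independent, SE_diff = √(0.01295² + 0.01772²) = 0.02195.

0.02195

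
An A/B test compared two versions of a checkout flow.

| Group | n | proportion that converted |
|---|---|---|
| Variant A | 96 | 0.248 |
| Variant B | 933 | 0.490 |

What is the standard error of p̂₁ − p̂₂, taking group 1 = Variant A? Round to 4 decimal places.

SE₁ = √(p̂₁(1−p̂₁)/n₁) = √(0.2480·0.7520/96) = 0.04408; SE₂ = √(0.4900·0.5100/933) = 0.01637.
Independent samples: SE of the difference = √(SE₁² + SE₂²) = √(0.0019430464 + 0.0002679769) = 0.04702.

0.0470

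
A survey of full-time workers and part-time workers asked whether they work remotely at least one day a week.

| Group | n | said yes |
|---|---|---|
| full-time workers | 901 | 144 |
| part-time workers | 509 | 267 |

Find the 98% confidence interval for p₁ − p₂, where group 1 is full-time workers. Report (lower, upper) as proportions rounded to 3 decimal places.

First, p̂₁ = 144/901 = 0.1598; p̂₂ = 267/509 = 0.5246.
The two standard errors are √(0.1598×0.8402/901) = 0.01221 and √(0.5246×0.4754/509) = 0.02214.
Because the samples are independent, SE_diff = √(0.01221² + 0.02214²) = 0.02528.
Using z* = 2.326 for 98%, ME = 2.326 × 0.02528 = 0.05880.
p̂₁ − p̂₂ = -0.3648; interval -0.3648 ± 0.05880 gives (-0.424, -0.306).

(-0.424, -0.306)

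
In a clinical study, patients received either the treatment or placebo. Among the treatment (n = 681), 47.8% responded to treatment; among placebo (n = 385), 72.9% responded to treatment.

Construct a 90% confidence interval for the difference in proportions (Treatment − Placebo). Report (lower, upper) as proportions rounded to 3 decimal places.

(-0.300, -0.202)

The two standard errors are √(0.4780×0.5220/681) = 0.01914 and √(0.7290×0.2710/385) = 0.02265.
Because the samples are independent, SE_diff = √(0.01914² + 0.02265²) = 0.02965.
Using z* = 1.645 for 90%, ME = 1.645 × 0.02965 = 0.04877.
p̂₁ − p̂₂ = -0.2510; interval -0.2510 ± 0.04877 gives (-0.300, -0.202).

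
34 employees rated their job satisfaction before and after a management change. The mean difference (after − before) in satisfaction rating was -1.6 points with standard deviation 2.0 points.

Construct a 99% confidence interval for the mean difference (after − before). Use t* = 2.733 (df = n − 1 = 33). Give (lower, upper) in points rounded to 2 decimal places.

This is a matched-pairs design, so SE = s_d/√n = 2.0/√34 = 0.3430.
Margin = 2.733 × 0.3430 = 0.9374; the interval is -1.6 ± 0.9374 = (-2.54, -0.66).

(-2.54, -0.66)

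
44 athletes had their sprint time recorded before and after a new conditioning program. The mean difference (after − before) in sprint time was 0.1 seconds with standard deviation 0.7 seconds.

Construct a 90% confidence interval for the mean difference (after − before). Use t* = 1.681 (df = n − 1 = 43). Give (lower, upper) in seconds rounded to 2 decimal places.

Paired design: SE = s_d/√n = 0.7/√44 = 0.1055.
t* = 1.681; margin of error = 1.681 × 0.1055 = 0.1773.
0.1 ± 0.1773 → (-0.08, 0.28).

(-0.08, 0.28)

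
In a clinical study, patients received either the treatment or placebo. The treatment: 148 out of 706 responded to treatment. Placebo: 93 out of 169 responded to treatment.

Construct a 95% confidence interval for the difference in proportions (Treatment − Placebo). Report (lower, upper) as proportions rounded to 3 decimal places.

(-0.421, -0.260)

p̂₁ = 148/706 = 0.2096 and p̂₂ = 93/169 = 0.5503.
SE₁ = √(p̂₁(1−p̂₁)/n₁) = √(0.2096·0.7904/706) = 0.01532; SE₂ = √(0.5503·0.4497/169) = 0.03827.
Independent samples: SE of the difference = √(SE₁² + SE₂²) = √(0.0002347024 + 0.0014645929) = 0.04122.
z* for 95% confidence is 1.960, so the margin of error is 1.960 × 0.04122 = 0.08079.
Point estimate p̂₁ − p̂₂ = 0.2096 − 0.5503 = -0.3407.
-0.3407 ± 0.08079 → (-0.421, -0.260).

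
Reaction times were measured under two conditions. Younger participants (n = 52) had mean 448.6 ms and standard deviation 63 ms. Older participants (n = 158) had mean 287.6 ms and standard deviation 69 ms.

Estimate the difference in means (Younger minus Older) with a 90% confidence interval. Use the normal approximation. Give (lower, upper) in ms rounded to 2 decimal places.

(144.03, 177.97)

Per-group SEs: s₁/√n₁ = 63/√52 = 8.7365, s₂/√n₂ = 69/√158 = 5.4893.
Unpooled SE of the difference: √(76.32643225 + 30.13241449) = 10.3179.
Margin of error = z* · SE = 1.645 × 10.3179 = 16.9729.
x̄₁ − x̄₂ = 448.6 − 287.6 = 161.0000.
CI: 161.0000 ± 16.9729 = (144.03, 177.97).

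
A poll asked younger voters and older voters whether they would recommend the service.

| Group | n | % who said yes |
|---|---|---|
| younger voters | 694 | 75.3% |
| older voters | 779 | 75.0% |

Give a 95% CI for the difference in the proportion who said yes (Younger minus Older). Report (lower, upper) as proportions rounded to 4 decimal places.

(-0.0412, 0.0472)

SE₁ = √(p̂₁(1−p̂₁)/n₁) = √(0.7530·0.2470/694) = 0.01637; SE₂ = √(0.7500·0.2500/779) = 0.01551.
Independent samples: SE of the difference = √(SE₁² + SE₂²) = √(0.0002679769 + 0.0002405601) = 0.02255.
z* for 95% confidence is 1.960, so the margin of error is 1.960 × 0.02255 = 0.04420.
Point estimate p̂₁ − p̂₂ = 0.7530 − 0.7500 = 0.0030.
0.0030 ± 0.04420 → (-0.0412, 0.0472).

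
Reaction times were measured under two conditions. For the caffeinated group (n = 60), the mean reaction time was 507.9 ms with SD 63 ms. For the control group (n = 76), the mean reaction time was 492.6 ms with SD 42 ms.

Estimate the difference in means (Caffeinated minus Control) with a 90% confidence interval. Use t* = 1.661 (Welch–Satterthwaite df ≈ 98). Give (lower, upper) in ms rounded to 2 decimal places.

(-0.40, 31.00)

Standard errors of each mean: 63/√60 = 8.1333 and 42/√76 = 4.8177.
SE(x̄₁ − x̄₂) = √(8.1333² + 4.8177²) = 9.4531 for independent samples with unequal variances.
With t* = 1.661, the margin is 1.661 × 9.4531 = 15.7016.
x̄₁ − x̄₂ = 507.9 − 492.6 = 15.3000; the interval is 15.3000 ± 15.7016 = (-0.40, 31.00).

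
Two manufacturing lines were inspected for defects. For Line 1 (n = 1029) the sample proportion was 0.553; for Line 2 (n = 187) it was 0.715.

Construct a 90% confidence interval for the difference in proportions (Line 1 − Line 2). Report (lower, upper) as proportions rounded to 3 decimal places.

(-0.222, -0.102)

The two standard errors are √(0.5530×0.4470/1029) = 0.01550 and √(0.7150×0.2850/187) = 0.03301.
Because the samples are independent, SE_diff = √(0.01550² + 0.03301²) = 0.03647.
Using z* = 1.645 for 90%, ME = 1.645 × 0.03647 = 0.05999.
p̂₁ − p̂₂ = -0.1620; interval -0.1620 ± 0.05999 gives (-0.222, -0.102).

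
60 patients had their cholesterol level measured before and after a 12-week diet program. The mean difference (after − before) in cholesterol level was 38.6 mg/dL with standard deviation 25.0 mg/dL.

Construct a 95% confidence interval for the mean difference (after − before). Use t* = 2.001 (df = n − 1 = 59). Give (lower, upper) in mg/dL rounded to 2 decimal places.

This is a matched-pairs design, so SE = s_d/√n = 25.0/√60 = 3.2275.
Margin = 2.001 × 3.2275 = 6.4582; the interval is 38.6 ± 6.4582 = (32.14, 45.06).

(32.14, 45.06)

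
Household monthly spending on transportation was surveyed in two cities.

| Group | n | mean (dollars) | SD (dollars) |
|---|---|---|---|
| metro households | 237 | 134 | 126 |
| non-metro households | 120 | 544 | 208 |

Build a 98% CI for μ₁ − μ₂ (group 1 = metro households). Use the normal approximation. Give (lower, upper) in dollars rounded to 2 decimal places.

Standard errors of each mean: 126/√237 = 8.1846 and 208/√120 = 18.9877.
SE(x̄₁ − x̄₂) = √(8.1846² + 18.9877²) = 20.6766 for independent samples with unequal variances.
With z* = 2.326, the margin is 2.326 × 20.6766 = 48.0938.
x̄₁ − x̄₂ = 134 − 544 = -410.0000; the interval is -410.0000 ± 48.0938 = (-458.09, -361.91).

(-458.09, -361.91)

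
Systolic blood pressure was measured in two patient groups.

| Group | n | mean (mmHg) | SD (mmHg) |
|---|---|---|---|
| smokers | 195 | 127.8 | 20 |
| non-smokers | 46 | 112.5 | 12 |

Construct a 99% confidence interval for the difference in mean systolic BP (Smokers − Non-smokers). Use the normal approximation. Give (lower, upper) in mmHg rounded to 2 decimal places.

(9.44, 21.16)

Standard errors of each mean: 20/√195 = 1.4322 and 12/√46 = 1.7693.
SE(x̄₁ − x̄₂) = √(1.4322² + 1.7693²) = 2.2763 for independent samples with unequal variances.
With z* = 2.576, the margin is 2.576 × 2.2763 = 5.8637.
x̄₁ − x̄₂ = 127.8 − 112.5 = 15.3000; the interval is 15.3000 ± 5.8637 = (9.44, 21.16).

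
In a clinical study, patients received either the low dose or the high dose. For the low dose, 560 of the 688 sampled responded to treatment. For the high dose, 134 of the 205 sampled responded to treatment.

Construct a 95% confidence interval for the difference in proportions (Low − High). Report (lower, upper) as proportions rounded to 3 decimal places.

(0.089, 0.232)

Sample proportions: 560/688 = 0.8140, 134/205 = 0.6537.
Each SE is √(p̂(1−p̂)/n): √(0.8140·0.1860/688) = 0.01483 and √(0.6537·0.3463/205) = 0.03323.
SE(p̂₁ − p̂₂) = √(SE₁² + SE₂²) = √(0.0002199289 + 0.0011042329) = 0.03639, since the two samples are independent.
At 95% confidence z* = 1.960; margin = 1.960 × 0.03639 = 0.07132.
The difference is 0.8140 − 0.6537 = 0.1603, so the interval is 0.1603 ± 0.07132 = (0.089, 0.232).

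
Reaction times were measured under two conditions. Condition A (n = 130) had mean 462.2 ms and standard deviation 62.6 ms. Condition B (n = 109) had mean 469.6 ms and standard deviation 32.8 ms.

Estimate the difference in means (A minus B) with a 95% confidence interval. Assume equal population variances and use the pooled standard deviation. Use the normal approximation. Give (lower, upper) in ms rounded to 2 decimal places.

(-20.44, 5.64)

Pooled variance s_p² = [129·62.6² + 108·32.8²] / (130+109−2) = 2623.2522, so s_p = 51.2177.
SE_diff = s_p·√(1/n₁ + 1/n₂) = 51.2177·√(1/130 + 1/109) = 6.6517.
z* = 1.960; margin = 1.960 × 6.6517 = 13.0373.
Difference = 462.2 − 469.6 = -7.4000.
-7.4000 ± 13.0373 → (-20.44, 5.64).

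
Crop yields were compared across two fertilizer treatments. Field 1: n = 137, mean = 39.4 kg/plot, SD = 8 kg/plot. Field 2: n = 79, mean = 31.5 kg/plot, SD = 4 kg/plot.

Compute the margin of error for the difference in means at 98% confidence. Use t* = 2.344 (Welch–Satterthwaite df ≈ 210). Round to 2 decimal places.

Standard errors of each mean: 8/√137 = 0.6835 and 4/√79 = 0.4500.
SE(x̄₁ − x̄₂) = √(0.6835² + 0.4500²) = 0.8183 for independent samples with unequal variances.
With t* = 2.344, the margin is 2.344 × 0.8183 = 1.9181.

1.92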